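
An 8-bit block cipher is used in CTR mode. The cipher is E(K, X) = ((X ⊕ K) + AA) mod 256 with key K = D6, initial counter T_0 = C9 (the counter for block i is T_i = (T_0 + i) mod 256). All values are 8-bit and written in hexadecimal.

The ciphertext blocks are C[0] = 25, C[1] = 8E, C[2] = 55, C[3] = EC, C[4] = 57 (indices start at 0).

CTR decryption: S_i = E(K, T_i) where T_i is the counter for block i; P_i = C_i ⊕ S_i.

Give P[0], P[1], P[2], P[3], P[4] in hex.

P[0] = EC, P[1] = 48, P[2] = 92, P[3] = 28, P[4] = 92

P[0]: T = C9, S = E(K, T) = C9; 25 ⊕ C9 = EC.
P[1]: T = CA, S = E(K, T) = C6; 8E ⊕ C6 = 48.
P[2]: T = CB, S = E(K, T) = C7; 55 ⊕ C7 = 92.
P[3]: T = CC, S = E(K, T) = C4; EC ⊕ C4 = 28.
P[4]: T = CD, S = E(K, T) = C5; 57 ⊕ C5 = 92.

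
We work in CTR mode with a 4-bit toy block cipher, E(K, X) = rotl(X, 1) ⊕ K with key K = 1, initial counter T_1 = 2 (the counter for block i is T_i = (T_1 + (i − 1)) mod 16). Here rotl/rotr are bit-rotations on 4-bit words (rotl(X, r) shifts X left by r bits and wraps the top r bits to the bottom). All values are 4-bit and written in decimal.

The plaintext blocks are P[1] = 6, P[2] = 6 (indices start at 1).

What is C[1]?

C[1] = 3

CTR encryption: S_i = E(K, T_i) where T_i is the counter for block i; C_i = P_i ⊕ S_i.
C[1]: T = 2, S = E(K, T) = 5; 6 ⊕ 5 = 3.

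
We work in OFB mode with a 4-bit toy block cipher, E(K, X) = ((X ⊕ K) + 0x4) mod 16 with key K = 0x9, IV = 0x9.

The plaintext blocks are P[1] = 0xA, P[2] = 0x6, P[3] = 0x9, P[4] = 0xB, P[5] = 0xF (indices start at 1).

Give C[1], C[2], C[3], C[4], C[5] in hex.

C[1] = 0xE, C[2] = 0x7, C[3] = 0x5, C[4] = 0x2, C[5] = 0xB

OFB encryption: S_i = E(K, S_{i−1}) with S_{0} = IV; C_i = P_i ⊕ S_i.
C[1]: S = E(K, 0x9) = 0x4; 0xA ⊕ 0x4 = 0xE.
C[2]: S = E(K, 0x4) = 0x1; 0x6 ⊕ 0x1 = 0x7.
C[3]: S = E(K, 0x1) = 0xC; 0x9 ⊕ 0xC = 0x5.
C[4]: S = E(K, 0xC) = 0x9; 0xB ⊕ 0x9 = 0x2.
C[5]: S = E(K, 0x9) = 0x4; 0xF ⊕ 0x4 = 0xB.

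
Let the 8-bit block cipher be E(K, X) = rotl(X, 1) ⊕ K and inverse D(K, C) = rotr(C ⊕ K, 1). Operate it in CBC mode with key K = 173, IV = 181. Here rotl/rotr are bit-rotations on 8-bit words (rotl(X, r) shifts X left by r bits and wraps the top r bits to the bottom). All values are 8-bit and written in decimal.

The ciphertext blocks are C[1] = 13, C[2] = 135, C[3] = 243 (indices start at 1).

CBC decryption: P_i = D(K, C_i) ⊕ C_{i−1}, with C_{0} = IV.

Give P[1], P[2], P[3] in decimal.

P[1]: D(K, 13) = 80; 80 ⊕ 181 = 229.
P[2]: D(K, 135) = 21; 21 ⊕ 13 = 24.
P[3]: D(K, 243) = 47; 47 ⊕ 135 = 168.

P[1] = 229, P[2] = 24, P[3] = 168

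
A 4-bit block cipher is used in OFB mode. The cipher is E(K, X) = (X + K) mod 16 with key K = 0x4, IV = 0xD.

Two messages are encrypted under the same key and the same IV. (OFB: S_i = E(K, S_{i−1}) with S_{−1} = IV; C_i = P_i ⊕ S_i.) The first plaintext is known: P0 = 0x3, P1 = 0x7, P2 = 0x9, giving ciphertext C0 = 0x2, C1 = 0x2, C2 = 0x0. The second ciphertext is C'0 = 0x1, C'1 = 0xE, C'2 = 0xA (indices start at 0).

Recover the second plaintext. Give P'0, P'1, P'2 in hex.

P'0 = 0x0, P'1 = 0xB, P'2 = 0x3

In OFB with a reused IV, both messages share the same keystream S_i, so C_i ⊕ C'_i = P_i ⊕ P'_i and thus P'_i = P_i ⊕ C_i ⊕ C'_i.
P'0: 0x3 ⊕ 0x2 ⊕ 0x1 = 0x0.
P'1: 0x7 ⊕ 0x2 ⊕ 0xE = 0xB.
P'2: 0x9 ⊕ 0x0 ⊕ 0xA = 0x3.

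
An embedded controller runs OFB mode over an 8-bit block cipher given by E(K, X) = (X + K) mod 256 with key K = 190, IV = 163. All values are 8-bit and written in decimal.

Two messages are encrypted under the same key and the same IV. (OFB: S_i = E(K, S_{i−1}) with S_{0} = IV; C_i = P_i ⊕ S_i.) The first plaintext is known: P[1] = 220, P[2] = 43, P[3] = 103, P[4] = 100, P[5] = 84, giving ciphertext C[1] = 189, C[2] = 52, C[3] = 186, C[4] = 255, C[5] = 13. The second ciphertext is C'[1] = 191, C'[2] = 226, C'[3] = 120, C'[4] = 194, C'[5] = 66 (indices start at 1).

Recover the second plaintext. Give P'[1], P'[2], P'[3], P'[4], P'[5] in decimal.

In OFB with a reused IV, both messages share the same keystream S_i, so C_i ⊕ C'_i = P_i ⊕ P'_i and thus P'_i = P_i ⊕ C_i ⊕ C'_i.
P'[1]: 220 ⊕ 189 ⊕ 191 = 222.
P'[2]: 43 ⊕ 52 ⊕ 226 = 253.
P'[3]: 103 ⊕ 186 ⊕ 120 = 165.
P'[4]: 100 ⊕ 255 ⊕ 194 = 89.
P'[5]: 84 ⊕ 13 ⊕ 66 = 27.

P'[1] = 222, P'[2] = 253, P'[3] = 165, P'[4] = 89, P'[5] = 27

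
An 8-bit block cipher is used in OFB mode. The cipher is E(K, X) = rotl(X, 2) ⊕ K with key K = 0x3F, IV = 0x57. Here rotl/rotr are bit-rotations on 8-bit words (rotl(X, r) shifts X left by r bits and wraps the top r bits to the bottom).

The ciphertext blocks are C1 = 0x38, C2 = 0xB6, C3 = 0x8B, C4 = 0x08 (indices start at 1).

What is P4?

OFB decryption: S_i = E(K, S_{i−1}) with S_{0} = IV; P_i = C_i ⊕ S_i.
P1: S = E(K, 0x57) = 0x62; 0x38 ⊕ 0x62 = 0x5A.
P2: S = E(K, 0x62) = 0xB6; 0xB6 ⊕ 0xB6 = 0x00.
P3: S = E(K, 0xB6) = 0xE5; 0x8B ⊕ 0xE5 = 0x6E.
P4: S = E(K, 0xE5) = 0xA8; 0x08 ⊕ 0xA8 = 0xA0.

P4 = 0xA0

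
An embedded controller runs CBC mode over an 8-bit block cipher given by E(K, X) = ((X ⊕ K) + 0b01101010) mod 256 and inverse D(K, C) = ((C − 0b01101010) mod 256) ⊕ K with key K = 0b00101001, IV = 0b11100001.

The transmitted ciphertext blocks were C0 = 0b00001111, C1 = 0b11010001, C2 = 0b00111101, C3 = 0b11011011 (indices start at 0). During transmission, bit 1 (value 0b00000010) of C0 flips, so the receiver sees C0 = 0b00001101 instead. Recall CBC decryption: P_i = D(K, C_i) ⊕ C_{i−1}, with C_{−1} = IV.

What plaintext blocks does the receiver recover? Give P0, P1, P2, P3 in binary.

P0 = 0b01101011, P1 = 0b01000011, P2 = 0b00101011, P3 = 0b01100101

Only C0 changed, to 0b00001101. In CBC, a change in C_i garbles P_i and flips the same bit in P_{i+1}. Decrypting the received ciphertext:
P0: D(K, 0b00001101) = 0b10001010; 0b10001010 ⊕ 0b11100001 = 0b01101011.
P1: D(K, 0b11010001) = 0b01001110; 0b01001110 ⊕ 0b00001101 = 0b01000011.
P2: D(K, 0b00111101) = 0b11111010; 0b11111010 ⊕ 0b11010001 = 0b00101011.
P3: D(K, 0b11011011) = 0b01011000; 0b01011000 ⊕ 0b00111101 = 0b01100101.
Blocks that differ from the original plaintext: P0, P1.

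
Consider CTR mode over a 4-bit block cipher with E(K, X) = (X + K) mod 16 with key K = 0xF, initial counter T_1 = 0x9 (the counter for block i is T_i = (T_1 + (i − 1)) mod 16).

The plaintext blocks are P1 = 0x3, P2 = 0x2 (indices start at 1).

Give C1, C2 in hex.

C1 = 0xB, C2 = 0xB

CTR encryption: S_i = E(K, T_i) where T_i is the counter for block i; C_i = P_i ⊕ S_i.
C1: T = 0x9, S = E(K, T) = 0x8; 0x3 ⊕ 0x8 = 0xB.
C2: T = 0xA, S = E(K, T) = 0x9; 0x2 ⊕ 0x9 = 0xB.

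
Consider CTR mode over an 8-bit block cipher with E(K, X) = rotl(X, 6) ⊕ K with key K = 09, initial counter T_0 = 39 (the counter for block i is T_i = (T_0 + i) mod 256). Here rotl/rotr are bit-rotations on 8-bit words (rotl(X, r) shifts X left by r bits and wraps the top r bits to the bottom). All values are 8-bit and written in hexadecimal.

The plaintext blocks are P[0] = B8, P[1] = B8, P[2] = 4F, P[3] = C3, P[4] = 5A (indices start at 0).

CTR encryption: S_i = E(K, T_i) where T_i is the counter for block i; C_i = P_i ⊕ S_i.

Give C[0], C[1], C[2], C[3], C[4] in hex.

C[0]: T = 39, S = E(K, T) = 47; B8 ⊕ 47 = FF.
C[1]: T = 3A, S = E(K, T) = 87; B8 ⊕ 87 = 3F.
C[2]: T = 3B, S = E(K, T) = C7; 4F ⊕ C7 = 88.
C[3]: T = 3C, S = E(K, T) = 06; C3 ⊕ 06 = C5.
C[4]: T = 3D, S = E(K, T) = 46; 5A ⊕ 46 = 1C.

C[0] = FF, C[1] = 3F, C[2] = 88, C[3] = C5, C[4] = 1C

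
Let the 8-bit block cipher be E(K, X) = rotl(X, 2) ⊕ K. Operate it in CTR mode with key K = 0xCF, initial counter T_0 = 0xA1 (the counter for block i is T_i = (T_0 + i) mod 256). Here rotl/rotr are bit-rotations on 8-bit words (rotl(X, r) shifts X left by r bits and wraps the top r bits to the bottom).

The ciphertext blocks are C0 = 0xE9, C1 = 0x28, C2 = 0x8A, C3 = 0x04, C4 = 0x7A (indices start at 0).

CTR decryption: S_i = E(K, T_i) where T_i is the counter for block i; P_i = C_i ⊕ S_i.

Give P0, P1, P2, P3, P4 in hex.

P0: T = 0xA1, S = E(K, T) = 0x49; 0xE9 ⊕ 0x49 = 0xA0.
P1: T = 0xA2, S = E(K, T) = 0x45; 0x28 ⊕ 0x45 = 0x6D.
P2: T = 0xA3, S = E(K, T) = 0x41; 0x8A ⊕ 0x41 = 0xCB.
P3: T = 0xA4, S = E(K, T) = 0x5D; 0x04 ⊕ 0x5D = 0x59.
P4: T = 0xA5, S = E(K, T) = 0x59; 0x7A ⊕ 0x59 = 0x23.

P0 = 0xA0, P1 = 0x6D, P2 = 0xCB, P3 = 0x59, P4 = 0x23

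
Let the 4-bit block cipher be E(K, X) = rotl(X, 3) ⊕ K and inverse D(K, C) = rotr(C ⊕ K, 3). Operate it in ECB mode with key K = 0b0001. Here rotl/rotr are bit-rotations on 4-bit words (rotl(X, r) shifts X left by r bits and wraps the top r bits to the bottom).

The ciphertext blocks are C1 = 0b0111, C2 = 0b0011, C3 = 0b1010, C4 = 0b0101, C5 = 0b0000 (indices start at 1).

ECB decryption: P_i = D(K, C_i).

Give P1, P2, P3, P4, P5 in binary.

P1 = 0b1100, P2 = 0b0100, P3 = 0b0111, P4 = 0b1000, P5 = 0b0010

P1: D(K, 0b0111) = 0b1100.
P2: D(K, 0b0011) = 0b0100.
P3: D(K, 0b1010) = 0b0111.
P4: D(K, 0b0101) = 0b1000.
P5: D(K, 0b0000) = 0b0010.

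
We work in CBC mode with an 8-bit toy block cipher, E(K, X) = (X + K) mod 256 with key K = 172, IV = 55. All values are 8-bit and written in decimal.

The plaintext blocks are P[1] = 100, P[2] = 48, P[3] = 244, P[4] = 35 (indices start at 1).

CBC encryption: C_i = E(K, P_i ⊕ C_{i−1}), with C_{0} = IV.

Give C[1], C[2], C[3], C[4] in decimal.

C[1]: P[1] ⊕ 55 = 83; E(K, 83) = 255.
C[2]: P[2] ⊕ 255 = 207; E(K, 207) = 123.
C[3]: P[3] ⊕ 123 = 143; E(K, 143) = 59.
C[4]: P[4] ⊕ 59 = 24; E(K, 24) = 196.

C[1] = 255, C[2] = 123, C[3] = 59, C[4] = 196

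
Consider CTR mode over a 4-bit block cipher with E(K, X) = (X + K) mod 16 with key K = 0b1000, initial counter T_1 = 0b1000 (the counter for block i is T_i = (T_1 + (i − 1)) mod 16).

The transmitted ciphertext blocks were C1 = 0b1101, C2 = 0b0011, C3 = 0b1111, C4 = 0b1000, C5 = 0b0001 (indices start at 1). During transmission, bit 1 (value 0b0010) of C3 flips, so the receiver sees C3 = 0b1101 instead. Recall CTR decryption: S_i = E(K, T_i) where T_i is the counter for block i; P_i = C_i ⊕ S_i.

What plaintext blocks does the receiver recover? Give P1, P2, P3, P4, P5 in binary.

P1 = 0b1101, P2 = 0b0010, P3 = 0b1111, P4 = 0b1011, P5 = 0b0101

Only C3 changed, to 0b1101. In CTR, a change in C_i flips the same bit in P_i only; the keystream is unaffected. Decrypting the received ciphertext:
P1: T = 0b1000, S = E(K, T) = 0b0000; 0b1101 ⊕ 0b0000 = 0b1101.
P2: T = 0b1001, S = E(K, T) = 0b0001; 0b0011 ⊕ 0b0001 = 0b0010.
P3: T = 0b1010, S = E(K, T) = 0b0010; 0b1101 ⊕ 0b0010 = 0b1111.
P4: T = 0b1011, S = E(K, T) = 0b0011; 0b1000 ⊕ 0b0011 = 0b1011.
P5: T = 0b1100, S = E(K, T) = 0b0100; 0b0001 ⊕ 0b0100 = 0b0101.
Blocks that differ from the original plaintext: P3.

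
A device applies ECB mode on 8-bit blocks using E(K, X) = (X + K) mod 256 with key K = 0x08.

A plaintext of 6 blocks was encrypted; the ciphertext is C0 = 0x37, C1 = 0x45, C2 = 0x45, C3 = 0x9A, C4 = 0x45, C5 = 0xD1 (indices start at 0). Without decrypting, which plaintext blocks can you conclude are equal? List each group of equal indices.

P1 = P2 = P4

ECB encrypts each block independently with the same key, so equal ciphertext blocks imply equal plaintext blocks.
C1 = C2 = C4 = 0x45, so P1 = P2 = P4.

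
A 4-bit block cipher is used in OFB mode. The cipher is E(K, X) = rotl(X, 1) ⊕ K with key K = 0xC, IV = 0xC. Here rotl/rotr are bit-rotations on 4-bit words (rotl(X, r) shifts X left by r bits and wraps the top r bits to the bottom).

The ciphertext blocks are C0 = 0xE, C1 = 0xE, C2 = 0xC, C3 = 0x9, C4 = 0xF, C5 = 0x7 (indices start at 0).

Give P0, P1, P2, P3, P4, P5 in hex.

P0 = 0xB, P1 = 0x8, P2 = 0xC, P3 = 0x5, P4 = 0xA, P5 = 0x1

OFB decryption: S_i = E(K, S_{i−1}) with S_{−1} = IV; P_i = C_i ⊕ S_i.
P0: S = E(K, 0xC) = 0x5; 0xE ⊕ 0x5 = 0xB.
P1: S = E(K, 0x5) = 0x6; 0xE ⊕ 0x6 = 0x8.
P2: S = E(K, 0x6) = 0x0; 0xC ⊕ 0x0 = 0xC.
P3: S = E(K, 0x0) = 0xC; 0x9 ⊕ 0xC = 0x5.
P4: S = E(K, 0xC) = 0x5; 0xF ⊕ 0x5 = 0xA.
P5: S = E(K, 0x5) = 0x6; 0x7 ⊕ 0x6 = 0x1.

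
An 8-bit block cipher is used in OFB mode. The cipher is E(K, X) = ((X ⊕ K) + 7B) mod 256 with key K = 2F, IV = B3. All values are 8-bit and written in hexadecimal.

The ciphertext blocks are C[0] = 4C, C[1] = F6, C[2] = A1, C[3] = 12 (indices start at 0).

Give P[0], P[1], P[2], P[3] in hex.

OFB decryption: S_i = E(K, S_{i−1}) with S_{−1} = IV; P_i = C_i ⊕ S_i.
P[0]: S = E(K, B3) = 17; 4C ⊕ 17 = 5B.
P[1]: S = E(K, 17) = B3; F6 ⊕ B3 = 45.
P[2]: S = E(K, B3) = 17; A1 ⊕ 17 = B6.
P[3]: S = E(K, 17) = B3; 12 ⊕ B3 = A1.

P[0] = 5B, P[1] = 45, P[2] = B6, P[3] = A1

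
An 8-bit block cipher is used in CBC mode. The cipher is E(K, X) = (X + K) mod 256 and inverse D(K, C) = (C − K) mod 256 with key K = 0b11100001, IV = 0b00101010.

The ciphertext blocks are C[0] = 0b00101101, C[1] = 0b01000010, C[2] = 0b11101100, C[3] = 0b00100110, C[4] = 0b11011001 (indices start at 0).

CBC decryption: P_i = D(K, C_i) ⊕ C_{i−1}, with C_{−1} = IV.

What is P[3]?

P[3]: D(K, 0b00100110) = 0b01000101; 0b01000101 ⊕ 0b11101100 = 0b10101001.

P[3] = 0b10101001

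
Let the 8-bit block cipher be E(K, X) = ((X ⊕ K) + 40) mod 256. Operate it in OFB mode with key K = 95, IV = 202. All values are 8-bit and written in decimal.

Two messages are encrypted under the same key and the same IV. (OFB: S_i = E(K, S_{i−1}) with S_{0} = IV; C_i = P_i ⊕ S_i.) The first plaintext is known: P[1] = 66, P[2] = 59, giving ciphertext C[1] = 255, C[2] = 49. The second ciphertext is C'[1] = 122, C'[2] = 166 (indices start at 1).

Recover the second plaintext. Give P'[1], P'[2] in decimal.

P'[1] = 199, P'[2] = 172

In OFB with a reused IV, both messages share the same keystream S_i, so C_i ⊕ C'_i = P_i ⊕ P'_i and thus P'_i = P_i ⊕ C_i ⊕ C'_i.
P'[1]: 66 ⊕ 255 ⊕ 122 = 199.
P'[2]: 59 ⊕ 49 ⊕ 166 = 172.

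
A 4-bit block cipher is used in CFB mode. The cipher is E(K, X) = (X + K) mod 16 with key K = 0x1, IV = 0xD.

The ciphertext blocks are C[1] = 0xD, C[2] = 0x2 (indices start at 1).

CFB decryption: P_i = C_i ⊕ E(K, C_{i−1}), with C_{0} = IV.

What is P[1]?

P[1]: E(K, 0xD) = 0xE; 0xD ⊕ 0xE = 0x3.

P[1] = 0x3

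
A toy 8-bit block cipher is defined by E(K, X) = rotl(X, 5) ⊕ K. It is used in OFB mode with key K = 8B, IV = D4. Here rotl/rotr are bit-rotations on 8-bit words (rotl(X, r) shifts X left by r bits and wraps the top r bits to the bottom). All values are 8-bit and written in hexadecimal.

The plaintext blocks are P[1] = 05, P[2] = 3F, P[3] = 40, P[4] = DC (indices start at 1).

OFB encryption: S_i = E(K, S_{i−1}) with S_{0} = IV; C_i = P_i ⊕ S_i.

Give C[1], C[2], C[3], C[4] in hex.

C[1]: S = E(K, D4) = 11; 05 ⊕ 11 = 14.
C[2]: S = E(K, 11) = A9; 3F ⊕ A9 = 96.
C[3]: S = E(K, A9) = BE; 40 ⊕ BE = FE.
C[4]: S = E(K, BE) = 5C; DC ⊕ 5C = 80.

C[1] = 14, C[2] = 96, C[3] = FE, C[4] = 80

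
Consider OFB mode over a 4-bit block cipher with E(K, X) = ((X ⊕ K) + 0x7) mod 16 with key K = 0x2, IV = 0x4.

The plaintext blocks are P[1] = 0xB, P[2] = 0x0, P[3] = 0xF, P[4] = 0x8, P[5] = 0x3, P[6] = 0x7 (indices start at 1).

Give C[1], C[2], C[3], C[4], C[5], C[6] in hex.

C[1] = 0x6, C[2] = 0x6, C[3] = 0x4, C[4] = 0x8, C[5] = 0xA, C[6] = 0x5

OFB encryption: S_i = E(K, S_{i−1}) with S_{0} = IV; C_i = P_i ⊕ S_i.
C[1]: S = E(K, 0x4) = 0xD; 0xB ⊕ 0xD = 0x6.
C[2]: S = E(K, 0xD) = 0x6; 0x0 ⊕ 0x6 = 0x6.
C[3]: S = E(K, 0x6) = 0xB; 0xF ⊕ 0xB = 0x4.
C[4]: S = E(K, 0xB) = 0x0; 0x8 ⊕ 0x0 = 0x8.
C[5]: S = E(K, 0x0) = 0x9; 0x3 ⊕ 0x9 = 0xA.
C[6]: S = E(K, 0x9) = 0x2; 0x7 ⊕ 0x2 = 0x5.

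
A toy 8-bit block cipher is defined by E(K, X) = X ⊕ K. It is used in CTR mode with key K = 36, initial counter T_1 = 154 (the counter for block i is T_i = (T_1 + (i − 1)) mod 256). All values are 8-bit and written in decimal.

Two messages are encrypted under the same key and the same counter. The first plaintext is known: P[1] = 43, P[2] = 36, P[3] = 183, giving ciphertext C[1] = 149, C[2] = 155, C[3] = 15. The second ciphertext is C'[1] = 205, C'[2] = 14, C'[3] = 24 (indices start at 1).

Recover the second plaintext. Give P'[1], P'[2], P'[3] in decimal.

P'[1] = 115, P'[2] = 177, P'[3] = 160

In CTR with a reused counter, both messages share the same keystream S_i, so C_i ⊕ C'_i = P_i ⊕ P'_i and thus P'_i = P_i ⊕ C_i ⊕ C'_i.
P'[1]: 43 ⊕ 149 ⊕ 205 = 115.
P'[2]: 36 ⊕ 155 ⊕ 14 = 177.
P'[3]: 183 ⊕ 15 ⊕ 24 = 160.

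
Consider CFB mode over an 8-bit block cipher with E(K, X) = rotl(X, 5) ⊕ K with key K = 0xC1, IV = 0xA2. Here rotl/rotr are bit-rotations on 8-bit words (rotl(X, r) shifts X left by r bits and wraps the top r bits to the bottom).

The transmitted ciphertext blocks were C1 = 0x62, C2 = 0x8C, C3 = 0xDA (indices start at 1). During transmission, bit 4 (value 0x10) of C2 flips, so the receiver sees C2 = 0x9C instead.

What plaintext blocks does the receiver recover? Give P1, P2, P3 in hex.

CFB decryption: P_i = C_i ⊕ E(K, C_{i−1}), with C_{0} = IV.
Only C2 changed, to 0x9C. In CFB, a change in C_i flips the same bit in P_i and garbles P_{i+1}. Decrypting the received ciphertext:
P1: E(K, 0xA2) = 0x95; 0x62 ⊕ 0x95 = 0xF7.
P2: E(K, 0x62) = 0x8D; 0x9C ⊕ 0x8D = 0x11.
P3: E(K, 0x9C) = 0x52; 0xDA ⊕ 0x52 = 0x88.
Blocks that differ from the original plaintext: P2, P3.

P1 = 0xF7, P2 = 0x11, P3 = 0x88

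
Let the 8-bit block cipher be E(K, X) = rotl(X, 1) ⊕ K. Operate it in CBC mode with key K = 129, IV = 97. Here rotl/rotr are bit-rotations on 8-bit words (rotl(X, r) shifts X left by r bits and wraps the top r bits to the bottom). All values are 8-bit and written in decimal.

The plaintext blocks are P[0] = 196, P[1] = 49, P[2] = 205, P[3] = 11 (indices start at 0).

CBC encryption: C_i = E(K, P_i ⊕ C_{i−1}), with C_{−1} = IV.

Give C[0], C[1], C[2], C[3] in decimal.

C[0] = 202, C[1] = 118, C[2] = 246, C[3] = 122

C[0]: P[0] ⊕ 97 = 165; E(K, 165) = 202.
C[1]: P[1] ⊕ 202 = 251; E(K, 251) = 118.
C[2]: P[2] ⊕ 118 = 187; E(K, 187) = 246.
C[3]: P[3] ⊕ 246 = 253; E(K, 253) = 122.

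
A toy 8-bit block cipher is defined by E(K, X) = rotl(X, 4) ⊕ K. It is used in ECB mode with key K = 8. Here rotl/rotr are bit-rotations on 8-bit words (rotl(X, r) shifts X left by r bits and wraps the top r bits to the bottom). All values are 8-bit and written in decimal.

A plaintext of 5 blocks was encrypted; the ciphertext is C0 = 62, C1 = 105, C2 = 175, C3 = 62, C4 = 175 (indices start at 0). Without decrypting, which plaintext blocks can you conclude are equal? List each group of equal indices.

ECB encrypts each block independently with the same key, so equal ciphertext blocks imply equal plaintext blocks.
C0 = C3 = 62, so P0 = P3.
C2 = C4 = 175, so P2 = P4.

P0 = P3; P2 = P4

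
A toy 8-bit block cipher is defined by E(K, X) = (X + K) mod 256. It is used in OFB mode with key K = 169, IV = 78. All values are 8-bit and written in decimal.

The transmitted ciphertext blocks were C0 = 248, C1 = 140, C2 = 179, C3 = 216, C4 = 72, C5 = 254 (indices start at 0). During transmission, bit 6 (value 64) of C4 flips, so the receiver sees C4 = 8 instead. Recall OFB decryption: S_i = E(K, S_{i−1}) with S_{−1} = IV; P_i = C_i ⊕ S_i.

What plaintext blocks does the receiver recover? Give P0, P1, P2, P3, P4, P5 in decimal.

P0 = 15, P1 = 44, P2 = 250, P3 = 42, P4 = 147, P5 = 186

Only C4 changed, to 8. In OFB, a change in C_i flips the same bit in P_i only; the keystream is unaffected. Decrypting the received ciphertext:
P0: S = E(K, 78) = 247; 248 ⊕ 247 = 15.
P1: S = E(K, 247) = 160; 140 ⊕ 160 = 44.
P2: S = E(K, 160) = 73; 179 ⊕ 73 = 250.
P3: S = E(K, 73) = 242; 216 ⊕ 242 = 42.
P4: S = E(K, 242) = 155; 8 ⊕ 155 = 147.
P5: S = E(K, 155) = 68; 254 ⊕ 68 = 186.
Blocks that differ from the original plaintext: P4.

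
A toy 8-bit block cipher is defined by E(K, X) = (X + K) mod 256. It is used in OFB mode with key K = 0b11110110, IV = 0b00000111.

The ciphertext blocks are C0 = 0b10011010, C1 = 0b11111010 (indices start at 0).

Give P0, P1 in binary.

P0 = 0b01100111, P1 = 0b00001001

OFB decryption: S_i = E(K, S_{i−1}) with S_{−1} = IV; P_i = C_i ⊕ S_i.
P0: S = E(K, 0b00000111) = 0b11111101; 0b10011010 ⊕ 0b11111101 = 0b01100111.
P1: S = E(K, 0b11111101) = 0b11110011; 0b11111010 ⊕ 0b11110011 = 0b00001001.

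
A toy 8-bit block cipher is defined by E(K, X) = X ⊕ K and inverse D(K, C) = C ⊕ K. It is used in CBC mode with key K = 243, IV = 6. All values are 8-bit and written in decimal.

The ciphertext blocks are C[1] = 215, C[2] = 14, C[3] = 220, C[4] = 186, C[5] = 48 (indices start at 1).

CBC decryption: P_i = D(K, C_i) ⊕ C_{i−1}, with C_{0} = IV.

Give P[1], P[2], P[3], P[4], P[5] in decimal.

P[1]: D(K, 215) = 36; 36 ⊕ 6 = 34.
P[2]: D(K, 14) = 253; 253 ⊕ 215 = 42.
P[3]: D(K, 220) = 47; 47 ⊕ 14 = 33.
P[4]: D(K, 186) = 73; 73 ⊕ 220 = 149.
P[5]: D(K, 48) = 195; 195 ⊕ 186 = 121.

P[1] = 34, P[2] = 42, P[3] = 33, P[4] = 149, P[5] = 121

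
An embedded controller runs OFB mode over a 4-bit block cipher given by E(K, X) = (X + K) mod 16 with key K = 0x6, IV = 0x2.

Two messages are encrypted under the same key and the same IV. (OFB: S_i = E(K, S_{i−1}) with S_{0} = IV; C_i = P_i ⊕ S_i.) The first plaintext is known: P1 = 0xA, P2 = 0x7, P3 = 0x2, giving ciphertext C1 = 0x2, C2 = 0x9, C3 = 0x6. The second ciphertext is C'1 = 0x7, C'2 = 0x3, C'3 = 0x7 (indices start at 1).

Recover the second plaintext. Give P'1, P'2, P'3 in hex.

In OFB with a reused IV, both messages share the same keystream S_i, so C_i ⊕ C'_i = P_i ⊕ P'_i and thus P'_i = P_i ⊕ C_i ⊕ C'_i.
P'1: 0xA ⊕ 0x2 ⊕ 0x7 = 0xF.
P'2: 0x7 ⊕ 0x9 ⊕ 0x3 = 0xD.
P'3: 0x2 ⊕ 0x6 ⊕ 0x7 = 0x3.

P'1 = 0xF, P'2 = 0xD, P'3 = 0x3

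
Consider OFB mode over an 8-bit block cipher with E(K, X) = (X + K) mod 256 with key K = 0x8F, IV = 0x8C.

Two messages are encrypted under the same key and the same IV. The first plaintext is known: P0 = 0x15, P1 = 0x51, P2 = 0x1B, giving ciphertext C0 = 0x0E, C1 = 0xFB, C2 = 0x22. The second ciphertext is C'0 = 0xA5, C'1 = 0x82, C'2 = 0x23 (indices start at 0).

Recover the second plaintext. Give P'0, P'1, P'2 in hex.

In OFB with a reused IV, both messages share the same keystream S_i, so C_i ⊕ C'_i = P_i ⊕ P'_i and thus P'_i = P_i ⊕ C_i ⊕ C'_i.
P'0: 0x15 ⊕ 0x0E ⊕ 0xA5 = 0xBE.
P'1: 0x51 ⊕ 0xFB ⊕ 0x82 = 0x28.
P'2: 0x1B ⊕ 0x22 ⊕ 0x23 = 0x1A.

P'0 = 0xBE, P'1 = 0x28, P'2 = 0x1A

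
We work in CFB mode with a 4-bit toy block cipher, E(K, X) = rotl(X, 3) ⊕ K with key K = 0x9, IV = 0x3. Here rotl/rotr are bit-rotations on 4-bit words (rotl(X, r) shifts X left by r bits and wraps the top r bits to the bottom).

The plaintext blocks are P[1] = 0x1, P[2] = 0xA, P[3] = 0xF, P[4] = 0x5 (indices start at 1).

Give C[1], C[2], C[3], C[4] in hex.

CFB encryption: C_i = P_i ⊕ E(K, C_{i−1}), with C_{0} = IV.
C[1]: E(K, 0x3) = 0x0; 0x1 ⊕ 0x0 = 0x1.
C[2]: E(K, 0x1) = 0x1; 0xA ⊕ 0x1 = 0xB.
C[3]: E(K, 0xB) = 0x4; 0xF ⊕ 0x4 = 0xB.
C[4]: E(K, 0xB) = 0x4; 0x5 ⊕ 0x4 = 0x1.

C[1] = 0x1, C[2] = 0xB, C[3] = 0xB, C[4] = 0x1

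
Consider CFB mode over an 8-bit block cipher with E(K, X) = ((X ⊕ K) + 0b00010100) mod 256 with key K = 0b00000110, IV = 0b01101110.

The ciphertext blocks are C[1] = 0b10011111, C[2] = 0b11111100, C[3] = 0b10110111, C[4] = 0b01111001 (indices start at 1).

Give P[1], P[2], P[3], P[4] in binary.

CFB decryption: P_i = C_i ⊕ E(K, C_{i−1}), with C_{0} = IV.
P[1]: E(K, 0b01101110) = 0b01111100; 0b10011111 ⊕ 0b01111100 = 0b11100011.
P[2]: E(K, 0b10011111) = 0b10101101; 0b11111100 ⊕ 0b10101101 = 0b01010001.
P[3]: E(K, 0b11111100) = 0b00001110; 0b10110111 ⊕ 0b00001110 = 0b10111001.
P[4]: E(K, 0b10110111) = 0b11000101; 0b01111001 ⊕ 0b11000101 = 0b10111100.

P[1] = 0b11100011, P[2] = 0b01010001, P[3] = 0b10111001, P[4] = 0b10111100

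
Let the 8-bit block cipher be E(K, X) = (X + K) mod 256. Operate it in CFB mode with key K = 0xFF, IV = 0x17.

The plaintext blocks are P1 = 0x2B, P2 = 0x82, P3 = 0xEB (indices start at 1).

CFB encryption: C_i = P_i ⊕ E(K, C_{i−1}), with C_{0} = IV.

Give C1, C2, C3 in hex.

C1: E(K, 0x17) = 0x16; 0x2B ⊕ 0x16 = 0x3D.
C2: E(K, 0x3D) = 0x3C; 0x82 ⊕ 0x3C = 0xBE.
C3: E(K, 0xBE) = 0xBD; 0xEB ⊕ 0xBD = 0x56.

C1 = 0x3D, C2 = 0xBE, C3 = 0x56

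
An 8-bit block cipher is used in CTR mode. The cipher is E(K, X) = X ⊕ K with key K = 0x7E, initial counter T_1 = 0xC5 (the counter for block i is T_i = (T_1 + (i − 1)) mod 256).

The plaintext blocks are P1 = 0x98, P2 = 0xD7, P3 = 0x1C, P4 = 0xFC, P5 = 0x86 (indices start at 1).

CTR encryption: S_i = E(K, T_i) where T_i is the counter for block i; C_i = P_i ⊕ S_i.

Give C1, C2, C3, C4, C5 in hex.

C1: T = 0xC5, S = E(K, T) = 0xBB; 0x98 ⊕ 0xBB = 0x23.
C2: T = 0xC6, S = E(K, T) = 0xB8; 0xD7 ⊕ 0xB8 = 0x6F.
C3: T = 0xC7, S = E(K, T) = 0xB9; 0x1C ⊕ 0xB9 = 0xA5.
C4: T = 0xC8, S = E(K, T) = 0xB6; 0xFC ⊕ 0xB6 = 0x4A.
C5: T = 0xC9, S = E(K, T) = 0xB7; 0x86 ⊕ 0xB7 = 0x31.

C1 = 0x23, C2 = 0x6F, C3 = 0xA5, C4 = 0x4A, C5 = 0x31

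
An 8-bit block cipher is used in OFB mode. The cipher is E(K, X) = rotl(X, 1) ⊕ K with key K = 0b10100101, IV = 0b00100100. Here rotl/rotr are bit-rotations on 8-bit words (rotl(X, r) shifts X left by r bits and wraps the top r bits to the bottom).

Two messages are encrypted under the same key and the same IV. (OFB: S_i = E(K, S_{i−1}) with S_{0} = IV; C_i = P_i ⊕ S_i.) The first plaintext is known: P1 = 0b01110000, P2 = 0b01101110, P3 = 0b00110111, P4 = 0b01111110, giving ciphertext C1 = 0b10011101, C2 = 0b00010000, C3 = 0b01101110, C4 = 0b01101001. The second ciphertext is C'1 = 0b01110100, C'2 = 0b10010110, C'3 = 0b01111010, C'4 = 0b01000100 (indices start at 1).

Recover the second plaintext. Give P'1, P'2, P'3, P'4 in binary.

In OFB with a reused IV, both messages share the same keystream S_i, so C_i ⊕ C'_i = P_i ⊕ P'_i and thus P'_i = P_i ⊕ C_i ⊕ C'_i.
P'1: 0b01110000 ⊕ 0b10011101 ⊕ 0b01110100 = 0b10011001.
P'2: 0b01101110 ⊕ 0b00010000 ⊕ 0b10010110 = 0b11101000.
P'3: 0b00110111 ⊕ 0b01101110 ⊕ 0b01111010 = 0b00100011.
P'4: 0b01111110 ⊕ 0b01101001 ⊕ 0b01000100 = 0b01010011.

P'1 = 0b10011001, P'2 = 0b11101000, P'3 = 0b00100011, P'4 = 0b01010011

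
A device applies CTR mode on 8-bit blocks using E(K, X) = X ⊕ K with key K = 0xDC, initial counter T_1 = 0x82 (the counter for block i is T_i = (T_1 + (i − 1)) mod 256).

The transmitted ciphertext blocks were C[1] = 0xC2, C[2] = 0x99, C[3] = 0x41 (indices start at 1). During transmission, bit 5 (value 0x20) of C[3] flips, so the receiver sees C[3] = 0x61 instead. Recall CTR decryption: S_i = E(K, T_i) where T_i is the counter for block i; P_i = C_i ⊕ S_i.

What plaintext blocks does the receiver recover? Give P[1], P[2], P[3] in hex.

P[1] = 0x9C, P[2] = 0xC6, P[3] = 0x39

Only C[3] changed, to 0x61. In CTR, a change in C_i flips the same bit in P_i only; the keystream is unaffected. Decrypting the received ciphertext:
P[1]: T = 0x82, S = E(K, T) = 0x5E; 0xC2 ⊕ 0x5E = 0x9C.
P[2]: T = 0x83, S = E(K, T) = 0x5F; 0x99 ⊕ 0x5F = 0xC6.
P[3]: T = 0x84, S = E(K, T) = 0x58; 0x61 ⊕ 0x58 = 0x39.
Blocks that differ from the original plaintext: P[3].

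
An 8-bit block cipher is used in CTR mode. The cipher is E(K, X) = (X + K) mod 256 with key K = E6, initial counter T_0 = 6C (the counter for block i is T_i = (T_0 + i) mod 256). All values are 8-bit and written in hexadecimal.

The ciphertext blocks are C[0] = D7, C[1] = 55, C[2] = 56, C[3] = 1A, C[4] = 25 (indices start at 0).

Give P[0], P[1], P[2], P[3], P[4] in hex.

CTR decryption: S_i = E(K, T_i) where T_i is the counter for block i; P_i = C_i ⊕ S_i.
P[0]: T = 6C, S = E(K, T) = 52; D7 ⊕ 52 = 85.
P[1]: T = 6D, S = E(K, T) = 53; 55 ⊕ 53 = 06.
P[2]: T = 6E, S = E(K, T) = 54; 56 ⊕ 54 = 02.
P[3]: T = 6F, S = E(K, T) = 55; 1A ⊕ 55 = 4F.
P[4]: T = 70, S = E(K, T) = 56; 25 ⊕ 56 = 73.

P[0] = 85, P[1] = 06, P[2] = 02, P[3] = 4F, P[4] = 73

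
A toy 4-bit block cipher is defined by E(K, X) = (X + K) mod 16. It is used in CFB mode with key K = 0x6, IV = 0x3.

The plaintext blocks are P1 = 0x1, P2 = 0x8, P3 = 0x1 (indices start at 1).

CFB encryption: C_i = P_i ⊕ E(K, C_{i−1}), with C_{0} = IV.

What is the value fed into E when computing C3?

0x6

C1: E(K, 0x3) = 0x9; 0x1 ⊕ 0x9 = 0x8.
C2: E(K, 0x8) = 0xE; 0x8 ⊕ 0xE = 0x6.
C3: E(K, 0x6) = 0xC; 0x1 ⊕ 0xC = 0xD.
So the input to E for block 3 is 0x6.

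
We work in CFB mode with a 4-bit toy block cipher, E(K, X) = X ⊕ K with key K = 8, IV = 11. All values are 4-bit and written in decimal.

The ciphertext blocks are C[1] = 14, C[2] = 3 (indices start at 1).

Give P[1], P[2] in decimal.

CFB decryption: P_i = C_i ⊕ E(K, C_{i−1}), with C_{0} = IV.
P[1]: E(K, 11) = 3; 14 ⊕ 3 = 13.
P[2]: E(K, 14) = 6; 3 ⊕ 6 = 5.

P[1] = 13, P[2] = 5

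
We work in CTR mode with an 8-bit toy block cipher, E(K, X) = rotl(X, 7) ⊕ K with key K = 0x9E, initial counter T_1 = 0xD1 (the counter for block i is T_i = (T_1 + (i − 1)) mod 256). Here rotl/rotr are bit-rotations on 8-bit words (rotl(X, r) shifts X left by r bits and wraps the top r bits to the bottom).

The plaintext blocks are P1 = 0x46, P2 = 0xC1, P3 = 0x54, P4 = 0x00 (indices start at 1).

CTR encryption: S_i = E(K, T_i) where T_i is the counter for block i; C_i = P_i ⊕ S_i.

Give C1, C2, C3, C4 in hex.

C1: T = 0xD1, S = E(K, T) = 0x76; 0x46 ⊕ 0x76 = 0x30.
C2: T = 0xD2, S = E(K, T) = 0xF7; 0xC1 ⊕ 0xF7 = 0x36.
C3: T = 0xD3, S = E(K, T) = 0x77; 0x54 ⊕ 0x77 = 0x23.
C4: T = 0xD4, S = E(K, T) = 0xF4; 0x00 ⊕ 0xF4 = 0xF4.

C1 = 0x30, C2 = 0x36, C3 = 0x23, C4 = 0xF4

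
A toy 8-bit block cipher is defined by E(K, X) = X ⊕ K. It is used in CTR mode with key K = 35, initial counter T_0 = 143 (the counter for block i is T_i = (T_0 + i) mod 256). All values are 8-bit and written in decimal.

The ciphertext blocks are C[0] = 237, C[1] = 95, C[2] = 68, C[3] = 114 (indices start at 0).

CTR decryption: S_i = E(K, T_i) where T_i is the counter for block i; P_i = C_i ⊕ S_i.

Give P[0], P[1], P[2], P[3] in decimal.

P[0]: T = 143, S = E(K, T) = 172; 237 ⊕ 172 = 65.
P[1]: T = 144, S = E(K, T) = 179; 95 ⊕ 179 = 236.
P[2]: T = 145, S = E(K, T) = 178; 68 ⊕ 178 = 246.
P[3]: T = 146, S = E(K, T) = 177; 114 ⊕ 177 = 195.

P[0] = 65, P[1] = 236, P[2] = 246, P[3] = 195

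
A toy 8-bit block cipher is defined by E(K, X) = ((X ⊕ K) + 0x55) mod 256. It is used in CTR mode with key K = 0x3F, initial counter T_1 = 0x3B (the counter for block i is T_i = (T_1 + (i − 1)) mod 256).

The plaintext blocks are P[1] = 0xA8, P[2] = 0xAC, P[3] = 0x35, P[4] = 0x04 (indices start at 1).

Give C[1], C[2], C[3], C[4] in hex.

CTR encryption: S_i = E(K, T_i) where T_i is the counter for block i; C_i = P_i ⊕ S_i.
C[1]: T = 0x3B, S = E(K, T) = 0x59; 0xA8 ⊕ 0x59 = 0xF1.
C[2]: T = 0x3C, S = E(K, T) = 0x58; 0xAC ⊕ 0x58 = 0xF4.
C[3]: T = 0x3D, S = E(K, T) = 0x57; 0x35 ⊕ 0x57 = 0x62.
C[4]: T = 0x3E, S = E(K, T) = 0x56; 0x04 ⊕ 0x56 = 0x52.

C[1] = 0xF1, C[2] = 0xF4, C[3] = 0x62, C[4] = 0x52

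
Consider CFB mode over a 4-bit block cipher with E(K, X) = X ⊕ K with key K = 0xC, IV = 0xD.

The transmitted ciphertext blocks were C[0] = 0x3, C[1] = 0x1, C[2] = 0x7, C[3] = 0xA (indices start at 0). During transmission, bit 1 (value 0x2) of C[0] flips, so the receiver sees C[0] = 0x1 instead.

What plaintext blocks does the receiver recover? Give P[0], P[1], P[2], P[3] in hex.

P[0] = 0x0, P[1] = 0xC, P[2] = 0xA, P[3] = 0x1

CFB decryption: P_i = C_i ⊕ E(K, C_{i−1}), with C_{−1} = IV.
Only C[0] changed, to 0x1. In CFB, a change in C_i flips the same bit in P_i and garbles P_{i+1}. Decrypting the received ciphertext:
P[0]: E(K, 0xD) = 0x1; 0x1 ⊕ 0x1 = 0x0.
P[1]: E(K, 0x1) = 0xD; 0x1 ⊕ 0xD = 0xC.
P[2]: E(K, 0x1) = 0xD; 0x7 ⊕ 0xD = 0xA.
P[3]: E(K, 0x7) = 0xB; 0xA ⊕ 0xB = 0x1.
Blocks that differ from the original plaintext: P[0], P[1].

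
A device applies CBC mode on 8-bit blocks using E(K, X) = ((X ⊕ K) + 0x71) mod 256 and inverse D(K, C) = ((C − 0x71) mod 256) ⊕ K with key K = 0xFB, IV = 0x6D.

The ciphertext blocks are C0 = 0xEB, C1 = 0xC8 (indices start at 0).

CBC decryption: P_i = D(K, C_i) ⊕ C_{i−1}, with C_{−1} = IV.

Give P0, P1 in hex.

P0 = 0xEC, P1 = 0x47

P0: D(K, 0xEB) = 0x81; 0x81 ⊕ 0x6D = 0xEC.
P1: D(K, 0xC8) = 0xAC; 0xAC ⊕ 0xEB = 0x47.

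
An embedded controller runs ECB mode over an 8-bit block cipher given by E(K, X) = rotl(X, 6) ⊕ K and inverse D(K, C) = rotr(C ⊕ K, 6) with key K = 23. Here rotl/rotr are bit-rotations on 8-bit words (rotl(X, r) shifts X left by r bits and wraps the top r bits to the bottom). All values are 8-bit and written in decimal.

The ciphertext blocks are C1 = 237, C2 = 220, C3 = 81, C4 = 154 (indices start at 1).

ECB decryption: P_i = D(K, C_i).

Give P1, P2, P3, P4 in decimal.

P1 = 235, P2 = 47, P3 = 25, P4 = 54

P1: D(K, 237) = 235.
P2: D(K, 220) = 47.
P3: D(K, 81) = 25.
P4: D(K, 154) = 54.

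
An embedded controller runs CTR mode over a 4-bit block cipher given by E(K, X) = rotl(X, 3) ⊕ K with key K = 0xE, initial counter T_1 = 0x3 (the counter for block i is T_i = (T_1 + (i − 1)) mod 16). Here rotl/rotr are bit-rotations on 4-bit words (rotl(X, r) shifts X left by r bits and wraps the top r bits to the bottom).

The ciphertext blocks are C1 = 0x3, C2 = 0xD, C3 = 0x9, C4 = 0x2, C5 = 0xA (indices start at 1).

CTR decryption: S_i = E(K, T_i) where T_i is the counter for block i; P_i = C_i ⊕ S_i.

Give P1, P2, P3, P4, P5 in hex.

P1 = 0x4, P2 = 0x1, P3 = 0xD, P4 = 0xF, P5 = 0xF

P1: T = 0x3, S = E(K, T) = 0x7; 0x3 ⊕ 0x7 = 0x4.
P2: T = 0x4, S = E(K, T) = 0xC; 0xD ⊕ 0xC = 0x1.
P3: T = 0x5, S = E(K, T) = 0x4; 0x9 ⊕ 0x4 = 0xD.
P4: T = 0x6, S = E(K, T) = 0xD; 0x2 ⊕ 0xD = 0xF.
P5: T = 0x7, S = E(K, T) = 0x5; 0xA ⊕ 0x5 = 0xF.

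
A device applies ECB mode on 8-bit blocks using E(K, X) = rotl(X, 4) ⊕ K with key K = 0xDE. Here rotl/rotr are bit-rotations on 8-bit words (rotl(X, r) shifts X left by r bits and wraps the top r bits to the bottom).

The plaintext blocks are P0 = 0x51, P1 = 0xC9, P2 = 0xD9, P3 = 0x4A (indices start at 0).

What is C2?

ECB encryption: C_i = E(K, P_i).
C2: E(K, 0xD9) = 0x43.

C2 = 0x43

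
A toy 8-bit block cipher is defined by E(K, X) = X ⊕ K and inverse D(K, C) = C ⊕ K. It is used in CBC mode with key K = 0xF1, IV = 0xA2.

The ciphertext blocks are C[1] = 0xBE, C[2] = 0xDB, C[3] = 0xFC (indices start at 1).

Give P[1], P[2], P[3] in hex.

CBC decryption: P_i = D(K, C_i) ⊕ C_{i−1}, with C_{0} = IV.
P[1]: D(K, 0xBE) = 0x4F; 0x4F ⊕ 0xA2 = 0xED.
P[2]: D(K, 0xDB) = 0x2A; 0x2A ⊕ 0xBE = 0x94.
P[3]: D(K, 0xFC) = 0x0D; 0x0D ⊕ 0xDB = 0xD6.

P[1] = 0xED, P[2] = 0x94, P[3] = 0xD6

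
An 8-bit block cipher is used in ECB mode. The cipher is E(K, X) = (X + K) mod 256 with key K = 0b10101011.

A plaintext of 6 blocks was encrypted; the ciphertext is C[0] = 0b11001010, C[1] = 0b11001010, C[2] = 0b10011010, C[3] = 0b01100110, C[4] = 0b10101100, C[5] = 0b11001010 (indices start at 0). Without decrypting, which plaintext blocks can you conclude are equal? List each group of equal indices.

P[0] = P[1] = P[5]

ECB encrypts each block independently with the same key, so equal ciphertext blocks imply equal plaintext blocks.
C[0] = C[1] = C[5] = 0b11001010, so P[0] = P[1] = P[5].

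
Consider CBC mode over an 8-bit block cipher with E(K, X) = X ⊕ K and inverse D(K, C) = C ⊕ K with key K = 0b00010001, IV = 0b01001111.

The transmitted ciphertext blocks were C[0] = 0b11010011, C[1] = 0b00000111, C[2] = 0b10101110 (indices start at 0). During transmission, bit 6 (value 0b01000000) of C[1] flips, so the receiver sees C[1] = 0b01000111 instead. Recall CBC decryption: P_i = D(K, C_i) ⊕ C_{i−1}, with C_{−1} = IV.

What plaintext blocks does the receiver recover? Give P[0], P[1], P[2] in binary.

Only C[1] changed, to 0b01000111. In CBC, a change in C_i garbles P_i and flips the same bit in P_{i+1}. Decrypting the received ciphertext:
P[0]: D(K, 0b11010011) = 0b11000010; 0b11000010 ⊕ 0b01001111 = 0b10001101.
P[1]: D(K, 0b01000111) = 0b01010110; 0b01010110 ⊕ 0b11010011 = 0b10000101.
P[2]: D(K, 0b10101110) = 0b10111111; 0b10111111 ⊕ 0b01000111 = 0b11111000.
Blocks that differ from the original plaintext: P[1], P[2].

P[0] = 0b10001101, P[1] = 0b10000101, P[2] = 0b11111000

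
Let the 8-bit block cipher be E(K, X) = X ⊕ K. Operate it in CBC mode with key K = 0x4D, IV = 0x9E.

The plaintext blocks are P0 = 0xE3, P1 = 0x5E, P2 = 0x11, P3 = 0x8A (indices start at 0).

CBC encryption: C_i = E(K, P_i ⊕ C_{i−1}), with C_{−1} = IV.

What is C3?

C3 = 0xB8

C0: P0 ⊕ 0x9E = 0x7D; E(K, 0x7D) = 0x30.
C1: P1 ⊕ 0x30 = 0x6E; E(K, 0x6E) = 0x23.
C2: P2 ⊕ 0x23 = 0x32; E(K, 0x32) = 0x7F.
C3: P3 ⊕ 0x7F = 0xF5; E(K, 0xF5) = 0xB8.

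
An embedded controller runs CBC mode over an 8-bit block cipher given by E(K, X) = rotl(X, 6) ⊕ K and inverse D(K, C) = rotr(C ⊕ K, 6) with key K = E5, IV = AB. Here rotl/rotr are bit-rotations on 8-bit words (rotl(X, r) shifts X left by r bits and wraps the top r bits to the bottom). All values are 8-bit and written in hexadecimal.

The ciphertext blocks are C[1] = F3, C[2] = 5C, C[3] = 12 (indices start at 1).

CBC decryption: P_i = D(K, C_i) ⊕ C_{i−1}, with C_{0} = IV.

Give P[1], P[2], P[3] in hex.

P[1] = F3, P[2] = 15, P[3] = 83

P[1]: D(K, F3) = 58; 58 ⊕ AB = F3.
P[2]: D(K, 5C) = E6; E6 ⊕ F3 = 15.
P[3]: D(K, 12) = DF; DF ⊕ 5C = 83.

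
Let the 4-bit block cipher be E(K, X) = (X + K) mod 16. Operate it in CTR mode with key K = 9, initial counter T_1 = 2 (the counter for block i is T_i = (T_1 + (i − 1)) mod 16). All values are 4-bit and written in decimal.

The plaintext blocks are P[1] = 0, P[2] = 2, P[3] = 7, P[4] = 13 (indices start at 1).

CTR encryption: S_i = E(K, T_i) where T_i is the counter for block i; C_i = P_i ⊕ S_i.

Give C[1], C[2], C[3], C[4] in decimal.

C[1]: T = 2, S = E(K, T) = 11; 0 ⊕ 11 = 11.
C[2]: T = 3, S = E(K, T) = 12; 2 ⊕ 12 = 14.
C[3]: T = 4, S = E(K, T) = 13; 7 ⊕ 13 = 10.
C[4]: T = 5, S = E(K, T) = 14; 13 ⊕ 14 = 3.

C[1] = 11, C[2] = 14, C[3] = 10, C[4] = 3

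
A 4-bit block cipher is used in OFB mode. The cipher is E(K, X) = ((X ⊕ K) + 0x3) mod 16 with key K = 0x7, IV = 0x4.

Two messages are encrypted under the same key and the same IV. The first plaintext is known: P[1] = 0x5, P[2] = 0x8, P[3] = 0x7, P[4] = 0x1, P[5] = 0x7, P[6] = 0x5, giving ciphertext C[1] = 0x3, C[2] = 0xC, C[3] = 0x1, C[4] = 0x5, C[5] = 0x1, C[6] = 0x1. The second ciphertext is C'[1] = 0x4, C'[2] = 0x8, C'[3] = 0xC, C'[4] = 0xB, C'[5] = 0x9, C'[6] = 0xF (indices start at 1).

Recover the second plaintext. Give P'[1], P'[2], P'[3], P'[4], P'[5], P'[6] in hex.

P'[1] = 0x2, P'[2] = 0xC, P'[3] = 0xA, P'[4] = 0xF, P'[5] = 0xF, P'[6] = 0xB

In OFB with a reused IV, both messages share the same keystream S_i, so C_i ⊕ C'_i = P_i ⊕ P'_i and thus P'_i = P_i ⊕ C_i ⊕ C'_i.
P'[1]: 0x5 ⊕ 0x3 ⊕ 0x4 = 0x2.
P'[2]: 0x8 ⊕ 0xC ⊕ 0x8 = 0xC.
P'[3]: 0x7 ⊕ 0x1 ⊕ 0xC = 0xA.
P'[4]: 0x1 ⊕ 0x5 ⊕ 0xB = 0xF.
P'[5]: 0x7 ⊕ 0x1 ⊕ 0x9 = 0xF.
P'[6]: 0x5 ⊕ 0x1 ⊕ 0xF = 0xB.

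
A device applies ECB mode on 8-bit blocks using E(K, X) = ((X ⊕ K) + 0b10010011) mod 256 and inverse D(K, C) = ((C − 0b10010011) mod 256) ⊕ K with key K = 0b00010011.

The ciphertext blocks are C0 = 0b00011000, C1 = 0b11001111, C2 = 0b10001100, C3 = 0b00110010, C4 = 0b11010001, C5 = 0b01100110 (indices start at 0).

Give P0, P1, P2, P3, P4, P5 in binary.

ECB decryption: P_i = D(K, C_i).
P0: D(K, 0b00011000) = 0b10010110.
P1: D(K, 0b11001111) = 0b00101111.
P2: D(K, 0b10001100) = 0b11101010.
P3: D(K, 0b00110010) = 0b10001100.
P4: D(K, 0b11010001) = 0b00101101.
P5: D(K, 0b01100110) = 0b11000000.

P0 = 0b10010110, P1 = 0b00101111, P2 = 0b11101010, P3 = 0b10001100, P4 = 0b00101101, P5 = 0b11000000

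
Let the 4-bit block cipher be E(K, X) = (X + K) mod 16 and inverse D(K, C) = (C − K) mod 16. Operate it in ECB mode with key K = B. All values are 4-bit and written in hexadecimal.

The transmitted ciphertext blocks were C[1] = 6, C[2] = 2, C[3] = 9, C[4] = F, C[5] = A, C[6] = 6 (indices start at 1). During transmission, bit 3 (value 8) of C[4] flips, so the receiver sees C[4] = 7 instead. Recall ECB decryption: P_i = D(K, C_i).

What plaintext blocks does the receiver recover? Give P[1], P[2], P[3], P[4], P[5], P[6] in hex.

P[1] = B, P[2] = 7, P[3] = E, P[4] = C, P[5] = F, P[6] = B

Only C[4] changed, to 7. In ECB, a change in C_i affects only P_i. Decrypting the received ciphertext:
P[1]: D(K, 6) = B.
P[2]: D(K, 2) = 7.
P[3]: D(K, 9) = E.
P[4]: D(K, 7) = C.
P[5]: D(K, A) = F.
P[6]: D(K, 6) = B.
Blocks that differ from the original plaintext: P[4].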